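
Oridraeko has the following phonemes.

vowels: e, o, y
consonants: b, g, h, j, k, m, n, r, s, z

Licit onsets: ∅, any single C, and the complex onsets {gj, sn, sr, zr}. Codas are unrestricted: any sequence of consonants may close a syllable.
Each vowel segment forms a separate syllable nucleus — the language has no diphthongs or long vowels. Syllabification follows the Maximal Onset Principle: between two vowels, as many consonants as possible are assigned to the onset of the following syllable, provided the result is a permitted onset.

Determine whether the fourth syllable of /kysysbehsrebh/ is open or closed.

Nuclei (vowels): y, y, e, e → 4 syllables.
V1 /y/ – V2 /y/: /s/ is a single consonant, so it becomes the next onset.
V2 /y/ – V3 /e/: /sb/ splits as /s/ + /b/ (/b/ is the longest suffix that is a licit onset).
V3 /e/ – V4 /e/: cluster /hsr/ — the longest permitted-onset suffix is /sr/; onset = /sr/, preceding coda = /h/.
Syllabification: ky.sys.beh.srebh.
Syllable 4 is /srebh/ with coda /bh/, so it is closed.

closed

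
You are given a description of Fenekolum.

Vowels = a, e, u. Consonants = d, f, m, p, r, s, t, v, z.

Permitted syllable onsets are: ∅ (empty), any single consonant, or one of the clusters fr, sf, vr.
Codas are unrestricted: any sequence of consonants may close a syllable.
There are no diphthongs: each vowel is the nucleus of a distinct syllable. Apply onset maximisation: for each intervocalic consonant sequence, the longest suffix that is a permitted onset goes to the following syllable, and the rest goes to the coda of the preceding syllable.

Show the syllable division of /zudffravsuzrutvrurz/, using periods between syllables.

zudf.frav.suz.rut.vrurz

Vowels present: u, a, u, u, u; each is a nucleus, giving 5 syllables.
σ1/σ2 boundary: /dffr/ — longest licit onset from the right is /fr/, leaving /df/ as coda.
σ2/σ3 boundary: /vs/; trying suffixes from longest down, /s/ is the first permitted one, so coda /v/ | onset /s/.
σ3/σ4 boundary: /zr/ — longest licit onset from the right is /r/, leaving /z/ as coda.
σ4/σ5 boundary: cluster /tvr/ — the longest permitted-onset suffix is /vr/; onset = /vr/, preceding coda = /t/.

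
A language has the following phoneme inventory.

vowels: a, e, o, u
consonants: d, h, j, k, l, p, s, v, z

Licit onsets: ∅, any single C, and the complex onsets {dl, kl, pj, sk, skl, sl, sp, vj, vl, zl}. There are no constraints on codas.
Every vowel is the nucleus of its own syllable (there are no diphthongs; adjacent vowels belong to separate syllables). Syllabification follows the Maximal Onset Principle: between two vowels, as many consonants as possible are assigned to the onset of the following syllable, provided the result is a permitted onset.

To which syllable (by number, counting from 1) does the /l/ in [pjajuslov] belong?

Nuclei (vowels): a, u, o → 3 syllables.
/a…u/ gap (V1→V2): /j/ → onset of the next syllable (single consonants are always licit onsets).
/u…o/ gap (V2→V3): cluster /sl/ — /sl/ is itself a permitted onset, so the whole cluster goes right; preceding coda = ∅.
So the parse is pja.ju.slov.
The /l/ is in the onset of syllable 3 (/slov/).

3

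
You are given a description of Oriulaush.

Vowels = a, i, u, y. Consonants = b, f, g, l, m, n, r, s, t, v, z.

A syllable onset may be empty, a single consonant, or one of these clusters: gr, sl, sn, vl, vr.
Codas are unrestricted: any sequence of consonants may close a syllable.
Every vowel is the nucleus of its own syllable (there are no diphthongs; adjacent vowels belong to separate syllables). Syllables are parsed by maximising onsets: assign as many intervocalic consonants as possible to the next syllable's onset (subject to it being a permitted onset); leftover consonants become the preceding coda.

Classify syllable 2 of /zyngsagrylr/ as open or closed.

Vowels present: y, a, y; each is a nucleus, giving 3 syllables.
/y…a/ gap (V1→V2): /ngs/ splits as /ng/ + /s/ (/s/ is the longest suffix that is a licit onset).
/a…y/ gap (V2→V3): cluster /gr/ — /gr/ is itself a permitted onset, so the whole cluster goes right; preceding coda = ∅.
Putting it together: zyng.sa.grylr.
Syllable 2 is /sa/; it ends in its nucleus with no coda, so it is open.

open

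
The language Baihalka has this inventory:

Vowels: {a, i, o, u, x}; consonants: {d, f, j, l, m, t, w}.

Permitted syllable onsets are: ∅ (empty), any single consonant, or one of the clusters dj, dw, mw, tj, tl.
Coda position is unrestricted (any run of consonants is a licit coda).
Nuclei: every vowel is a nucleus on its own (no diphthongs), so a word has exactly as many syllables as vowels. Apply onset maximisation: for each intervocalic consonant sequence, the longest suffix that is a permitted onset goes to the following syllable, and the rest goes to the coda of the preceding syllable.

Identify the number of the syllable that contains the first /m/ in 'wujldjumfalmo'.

2

Nuclei (vowels): u, u, a, o → 4 syllables.
σ1/σ2 boundary: /jldj/; trying suffixes from longest down, /dj/ is the first permitted one, so coda /jl/ | onset /dj/.
σ2/σ3 boundary: /mf/ splits as /m/ + /f/ (/f/ is the longest suffix that is a licit onset).
σ3/σ4 boundary: /lm/; trying suffixes from longest down, /m/ is the first permitted one, so coda /l/ | onset /m/.
Putting it together: wujl.djum.fal.mo.
The first /m/ is in the coda of syllable 2 (/djum/).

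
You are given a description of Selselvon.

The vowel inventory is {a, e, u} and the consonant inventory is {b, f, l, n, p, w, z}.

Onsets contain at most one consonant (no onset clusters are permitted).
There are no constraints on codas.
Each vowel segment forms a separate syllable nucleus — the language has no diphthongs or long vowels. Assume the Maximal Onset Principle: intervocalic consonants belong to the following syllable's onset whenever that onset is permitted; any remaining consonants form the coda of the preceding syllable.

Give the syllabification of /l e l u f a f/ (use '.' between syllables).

le.lu.faf

The vowels are e, u, a — 3 nuclei, so 3 syllables.
/e…u/ gap (V1→V2): /l/ → onset of the next syllable (single consonants are always licit onsets).
/u…a/ gap (V2→V3): /f/ → onset of the next syllable (single consonants are always licit onsets).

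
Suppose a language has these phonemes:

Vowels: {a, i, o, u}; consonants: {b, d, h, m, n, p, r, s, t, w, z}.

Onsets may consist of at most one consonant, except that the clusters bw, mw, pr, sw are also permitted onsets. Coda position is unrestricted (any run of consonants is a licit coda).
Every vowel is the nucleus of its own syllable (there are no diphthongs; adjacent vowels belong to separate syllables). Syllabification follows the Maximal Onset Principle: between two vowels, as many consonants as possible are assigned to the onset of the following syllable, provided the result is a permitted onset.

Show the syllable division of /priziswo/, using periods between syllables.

pri.zi.swo

The vowels are i, i, o — 3 nuclei, so 3 syllables.
/i…i/ gap (V1→V2): just /z/ — single C goes to the following onset.
/i…o/ gap (V2→V3): /sw/ is a licit onset in full, so it all attaches to the next syllable.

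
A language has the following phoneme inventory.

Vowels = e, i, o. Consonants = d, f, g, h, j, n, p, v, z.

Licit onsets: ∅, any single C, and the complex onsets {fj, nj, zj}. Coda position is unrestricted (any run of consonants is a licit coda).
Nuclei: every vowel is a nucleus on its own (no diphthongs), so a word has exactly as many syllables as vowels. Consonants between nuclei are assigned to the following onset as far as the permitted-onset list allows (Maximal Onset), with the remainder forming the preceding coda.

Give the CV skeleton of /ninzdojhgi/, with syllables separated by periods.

CVCC.CVCC.CV

Vowels present: i, o, i; each is a nucleus, giving 3 syllables.
σ1/σ2 boundary: /nzd/ — longest licit onset from the right is /d/, leaving /nz/ as coda.
σ2/σ3 boundary: /jhg/; trying suffixes from longest down, /g/ is the first permitted one, so coda /jh/ | onset /g/.
Syllabification: ninz.dojh.gi.
Mapping each syllable to C/V: /ninz/ → CVCC, /dojh/ → CVCC, /gi/ → CV.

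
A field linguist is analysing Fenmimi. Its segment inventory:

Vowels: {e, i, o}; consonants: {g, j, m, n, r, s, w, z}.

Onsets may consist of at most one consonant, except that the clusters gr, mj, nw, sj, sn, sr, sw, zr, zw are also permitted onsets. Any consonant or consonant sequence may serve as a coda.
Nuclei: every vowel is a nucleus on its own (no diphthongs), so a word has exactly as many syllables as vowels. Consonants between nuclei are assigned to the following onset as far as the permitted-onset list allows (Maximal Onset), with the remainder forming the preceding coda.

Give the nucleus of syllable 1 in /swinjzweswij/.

Vowels present: i, e, i; each is a nucleus, giving 3 syllables.
The first nucleus (vowel 1 from the left) is /i/.

i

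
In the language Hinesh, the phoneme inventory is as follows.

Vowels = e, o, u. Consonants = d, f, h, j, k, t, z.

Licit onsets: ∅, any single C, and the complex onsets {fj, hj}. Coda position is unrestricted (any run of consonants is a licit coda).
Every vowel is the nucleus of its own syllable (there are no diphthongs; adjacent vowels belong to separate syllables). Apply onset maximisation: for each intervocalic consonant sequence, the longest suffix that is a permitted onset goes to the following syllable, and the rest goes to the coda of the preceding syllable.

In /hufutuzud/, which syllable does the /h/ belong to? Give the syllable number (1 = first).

Vowels present: u, u, u, u; each is a nucleus, giving 4 syllables.
Between /u/ (V1) and /u/ (V2): /f/ → onset of the next syllable (single consonants are always licit onsets).
Between /u/ (V2) and /u/ (V3): just /t/ — single C goes to the following onset.
Between /u/ (V3) and /u/ (V4): /z/ is a single consonant, so it becomes the next onset.
So the parse is hu.fu.tu.zud.
The /h/ is in the onset of syllable 1 (/hu/).

1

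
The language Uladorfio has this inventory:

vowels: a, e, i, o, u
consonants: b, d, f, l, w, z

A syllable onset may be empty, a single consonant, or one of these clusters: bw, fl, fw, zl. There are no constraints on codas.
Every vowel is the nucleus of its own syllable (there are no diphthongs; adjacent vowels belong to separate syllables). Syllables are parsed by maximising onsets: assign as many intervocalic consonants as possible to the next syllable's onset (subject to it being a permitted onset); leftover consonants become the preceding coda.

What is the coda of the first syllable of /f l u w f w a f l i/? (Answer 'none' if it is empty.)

Vowels present: u, a, i; each is a nucleus, giving 3 syllables.
V1 /u/ – V2 /a/: /wfw/ splits as /w/ + /fw/ (/fw/ is the longest suffix that is a licit onset).
V2 /a/ – V3 /i/: /fl/ is a licit onset in full, so it all attaches to the next syllable.
Result: fluw.fwa.fli.
Syllable 1 is /fluw/: onset /fl/, nucleus /u/, coda /w/.

w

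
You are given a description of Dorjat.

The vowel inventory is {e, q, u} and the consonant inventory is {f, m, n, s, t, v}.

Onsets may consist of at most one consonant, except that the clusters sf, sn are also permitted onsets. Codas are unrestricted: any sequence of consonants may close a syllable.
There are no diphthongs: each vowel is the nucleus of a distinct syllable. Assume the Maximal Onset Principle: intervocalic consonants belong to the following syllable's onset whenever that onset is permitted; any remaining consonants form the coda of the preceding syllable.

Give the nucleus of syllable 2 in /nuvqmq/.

The vowels are u, q, q — 3 nuclei, so 3 syllables.
The second nucleus (vowel 2 from the left) is /q/.

q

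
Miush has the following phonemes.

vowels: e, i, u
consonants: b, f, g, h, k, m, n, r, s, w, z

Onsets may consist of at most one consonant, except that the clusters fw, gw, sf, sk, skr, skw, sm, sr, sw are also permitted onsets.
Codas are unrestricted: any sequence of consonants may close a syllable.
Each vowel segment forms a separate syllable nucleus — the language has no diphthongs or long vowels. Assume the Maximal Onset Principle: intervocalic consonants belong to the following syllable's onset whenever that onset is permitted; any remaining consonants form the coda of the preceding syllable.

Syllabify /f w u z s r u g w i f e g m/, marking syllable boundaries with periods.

fwuz.sru.gwi.fegm

Vowels present: u, u, i, e; each is a nucleus, giving 4 syllables.
Between /u/ (V1) and /u/ (V2): /zsr/ splits as /z/ + /sr/ (/sr/ is the longest suffix that is a licit onset).
Between /u/ (V2) and /i/ (V3): /gw/ — entire cluster is a permitted onset → onset /gw/, coda ∅.
Between /i/ (V3) and /e/ (V4): just /f/ — single C goes to the following onset.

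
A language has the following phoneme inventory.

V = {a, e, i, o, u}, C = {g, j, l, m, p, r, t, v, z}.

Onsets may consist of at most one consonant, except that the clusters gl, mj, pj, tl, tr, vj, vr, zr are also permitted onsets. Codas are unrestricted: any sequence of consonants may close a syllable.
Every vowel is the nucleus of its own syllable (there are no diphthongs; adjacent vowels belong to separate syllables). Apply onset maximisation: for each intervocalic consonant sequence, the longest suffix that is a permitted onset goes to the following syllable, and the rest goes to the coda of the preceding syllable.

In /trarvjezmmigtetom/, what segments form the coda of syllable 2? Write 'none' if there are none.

zm

The vowels are a, e, i, e, o — 5 nuclei, so 5 syllables.
Between /a/ (V1) and /e/ (V2): /rvj/ splits as /r/ + /vj/ (/vj/ is the longest suffix that is a licit onset).
Between /e/ (V2) and /i/ (V3): /zmm/; trying suffixes from longest down, /m/ is the first permitted one, so coda /zm/ | onset /m/.
Between /i/ (V3) and /e/ (V4): /gt/; trying suffixes from longest down, /t/ is the first permitted one, so coda /g/ | onset /t/.
Between /e/ (V4) and /o/ (V5): just /t/ — single C goes to the following onset.
So the parse is trar.vjezm.mig.te.tom.
Syllable 2 is /vjezm/: onset /vj/, nucleus /e/, coda /zm/.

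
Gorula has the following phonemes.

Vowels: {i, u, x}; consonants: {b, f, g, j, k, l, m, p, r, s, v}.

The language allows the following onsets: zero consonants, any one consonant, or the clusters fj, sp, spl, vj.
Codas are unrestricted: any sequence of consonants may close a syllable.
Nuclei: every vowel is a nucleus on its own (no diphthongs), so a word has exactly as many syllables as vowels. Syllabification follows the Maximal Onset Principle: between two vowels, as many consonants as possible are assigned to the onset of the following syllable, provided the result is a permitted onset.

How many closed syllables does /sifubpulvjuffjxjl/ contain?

Nuclei (vowels): i, u, u, u, x → 5 syllables.
σ1/σ2 boundary: just /f/ — single C goes to the following onset.
σ2/σ3 boundary: cluster /bp/ — the longest permitted-onset suffix is /p/; onset = /p/, preceding coda = /b/.
σ3/σ4 boundary: /lvj/; trying suffixes from longest down, /vj/ is the first permitted one, so coda /l/ | onset /vj/.
σ4/σ5 boundary: /ffj/ — longest licit onset from the right is /fj/, leaving /f/ as coda.
Putting it together: si.fub.pul.vjuf.fjxjl.
Classifying each syllable: /si/ (open), /fub/ (closed), /pul/ (closed), /vjuf/ (closed), /fjxjl/ (closed).
Closed syllables: 4.

4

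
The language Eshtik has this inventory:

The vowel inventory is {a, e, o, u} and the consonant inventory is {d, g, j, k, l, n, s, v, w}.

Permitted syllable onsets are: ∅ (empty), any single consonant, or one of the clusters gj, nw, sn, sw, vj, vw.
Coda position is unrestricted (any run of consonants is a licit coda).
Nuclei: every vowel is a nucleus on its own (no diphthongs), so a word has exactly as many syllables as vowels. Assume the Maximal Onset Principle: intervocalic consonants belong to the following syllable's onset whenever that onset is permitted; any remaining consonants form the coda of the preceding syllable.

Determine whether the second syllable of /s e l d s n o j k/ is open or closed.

closed

Nuclei (vowels): e, o → 2 syllables.
/e…o/ gap (V1→V2): /ldsn/ splits as /ld/ + /sn/ (/sn/ is the longest suffix that is a licit onset).
Result: seld.snojk.
Syllable 2 is /snojk/ with coda /jk/, so it is closed.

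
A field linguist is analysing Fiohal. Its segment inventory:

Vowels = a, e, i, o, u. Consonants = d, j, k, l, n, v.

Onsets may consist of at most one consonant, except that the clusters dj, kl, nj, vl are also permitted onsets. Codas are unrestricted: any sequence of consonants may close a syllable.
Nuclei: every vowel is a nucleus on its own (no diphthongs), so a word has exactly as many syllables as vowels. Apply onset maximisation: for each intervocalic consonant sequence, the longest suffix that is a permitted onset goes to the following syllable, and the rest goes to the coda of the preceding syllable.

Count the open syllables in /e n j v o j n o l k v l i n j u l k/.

1

Vowels present: e, o, o, i, u; each is a nucleus, giving 5 syllables.
σ1/σ2 boundary: /njv/; trying suffixes from longest down, /v/ is the first permitted one, so coda /nj/ | onset /v/.
σ2/σ3 boundary: cluster /jn/ — the longest permitted-onset suffix is /n/; onset = /n/, preceding coda = /j/.
σ3/σ4 boundary: /lkvl/ splits as /lk/ + /vl/ (/vl/ is the longest suffix that is a licit onset).
σ4/σ5 boundary: /nj/ is a licit onset in full, so it all attaches to the next syllable.
Result: enj.voj.nolk.vli.njulk.
Classifying each syllable: /enj/ (closed), /voj/ (closed), /nolk/ (closed), /vli/ (open), /njulk/ (closed).
Open syllables: 1.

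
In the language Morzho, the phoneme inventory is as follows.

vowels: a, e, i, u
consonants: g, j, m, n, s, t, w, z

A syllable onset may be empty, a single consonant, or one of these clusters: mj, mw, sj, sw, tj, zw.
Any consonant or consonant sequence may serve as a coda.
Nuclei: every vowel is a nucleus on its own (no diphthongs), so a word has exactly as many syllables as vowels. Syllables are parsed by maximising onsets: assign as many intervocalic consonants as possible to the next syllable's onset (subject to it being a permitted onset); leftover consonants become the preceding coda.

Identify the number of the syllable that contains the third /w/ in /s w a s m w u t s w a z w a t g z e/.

The vowels are a, u, a, a, e — 5 nuclei, so 5 syllables.
V1 /a/ – V2 /u/: /smw/ — longest licit onset from the right is /mw/, leaving /s/ as coda.
V2 /u/ – V3 /a/: /tsw/ splits as /t/ + /sw/ (/sw/ is the longest suffix that is a licit onset).
V3 /a/ – V4 /a/: /zw/ — entire cluster is a permitted onset → onset /zw/, coda ∅.
V4 /a/ – V5 /e/: /tgz/; trying suffixes from longest down, /z/ is the first permitted one, so coda /tg/ | onset /z/.
Putting it together: swas.mwut.swa.zwatg.ze.
The third /w/ is in the onset of syllable 3 (/swa/).

3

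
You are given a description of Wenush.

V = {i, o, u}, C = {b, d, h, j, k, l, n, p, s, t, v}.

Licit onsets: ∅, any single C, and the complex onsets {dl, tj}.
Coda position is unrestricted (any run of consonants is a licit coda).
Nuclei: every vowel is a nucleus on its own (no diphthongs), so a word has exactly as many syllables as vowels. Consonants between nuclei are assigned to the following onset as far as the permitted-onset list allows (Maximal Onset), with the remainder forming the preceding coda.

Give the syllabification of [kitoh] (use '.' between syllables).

ki.toh

Nuclei (vowels): i, o → 2 syllables.
/i…o/ gap (V1→V2): /t/ → onset of the next syllable (single consonants are always licit onsets).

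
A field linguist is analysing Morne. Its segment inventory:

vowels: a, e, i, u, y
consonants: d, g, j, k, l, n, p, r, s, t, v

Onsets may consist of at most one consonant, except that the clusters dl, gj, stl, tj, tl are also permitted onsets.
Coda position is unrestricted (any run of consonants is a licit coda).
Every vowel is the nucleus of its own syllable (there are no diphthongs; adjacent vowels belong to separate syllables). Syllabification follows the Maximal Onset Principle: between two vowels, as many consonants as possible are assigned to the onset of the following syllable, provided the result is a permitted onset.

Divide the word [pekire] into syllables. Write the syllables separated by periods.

Vowels present: e, i, e; each is a nucleus, giving 3 syllables.
σ1/σ2 boundary: just /k/ — single C goes to the following onset.
σ2/σ3 boundary: just /r/ — single C goes to the following onset.

pe.ki.re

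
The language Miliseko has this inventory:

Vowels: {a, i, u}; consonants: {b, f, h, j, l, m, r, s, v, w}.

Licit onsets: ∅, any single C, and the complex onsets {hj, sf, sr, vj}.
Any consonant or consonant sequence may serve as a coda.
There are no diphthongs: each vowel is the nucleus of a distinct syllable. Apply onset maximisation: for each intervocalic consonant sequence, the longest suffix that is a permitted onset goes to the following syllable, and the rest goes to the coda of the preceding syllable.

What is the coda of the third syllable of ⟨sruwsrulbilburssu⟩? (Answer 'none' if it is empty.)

l

The vowels are u, u, i, u, u — 5 nuclei, so 5 syllables.
σ1/σ2 boundary: cluster /wsr/ — the longest permitted-onset suffix is /sr/; onset = /sr/, preceding coda = /w/.
σ2/σ3 boundary: cluster /lb/ — the longest permitted-onset suffix is /b/; onset = /b/, preceding coda = /l/.
σ3/σ4 boundary: /lb/ — longest licit onset from the right is /b/, leaving /l/ as coda.
σ4/σ5 boundary: cluster /rss/ — the longest permitted-onset suffix is /s/; onset = /s/, preceding coda = /rs/.
Putting it together: sruw.srul.bil.burs.su.
Syllable 3 is /bil/: onset /b/, nucleus /i/, coda /l/.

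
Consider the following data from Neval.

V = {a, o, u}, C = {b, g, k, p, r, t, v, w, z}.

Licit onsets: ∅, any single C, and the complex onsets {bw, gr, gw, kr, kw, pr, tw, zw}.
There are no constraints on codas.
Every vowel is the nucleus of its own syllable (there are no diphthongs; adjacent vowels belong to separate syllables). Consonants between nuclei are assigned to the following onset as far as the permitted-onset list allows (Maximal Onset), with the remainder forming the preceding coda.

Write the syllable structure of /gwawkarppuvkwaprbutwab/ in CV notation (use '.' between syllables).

The vowels are a, a, u, a, u, a — 6 nuclei, so 6 syllables.
σ1/σ2 boundary: /wk/; trying suffixes from longest down, /k/ is the first permitted one, so coda /w/ | onset /k/.
σ2/σ3 boundary: /rpp/ — longest licit onset from the right is /p/, leaving /rp/ as coda.
σ3/σ4 boundary: cluster /vkw/ — the longest permitted-onset suffix is /kw/; onset = /kw/, preceding coda = /v/.
σ4/σ5 boundary: /prb/ — longest licit onset from the right is /b/, leaving /pr/ as coda.
σ5/σ6 boundary: /tw/ — entire cluster is a permitted onset → onset /tw/, coda ∅.
Putting it together: gwaw.karp.puv.kwapr.bu.twab.
Mapping each syllable to C/V: /gwaw/ → CCVC, /karp/ → CVCC, /puv/ → CVC, /kwapr/ → CCVCC, /bu/ → CV, /twab/ → CCVC.

CCVC.CVCC.CVC.CCVCC.CV.CCVC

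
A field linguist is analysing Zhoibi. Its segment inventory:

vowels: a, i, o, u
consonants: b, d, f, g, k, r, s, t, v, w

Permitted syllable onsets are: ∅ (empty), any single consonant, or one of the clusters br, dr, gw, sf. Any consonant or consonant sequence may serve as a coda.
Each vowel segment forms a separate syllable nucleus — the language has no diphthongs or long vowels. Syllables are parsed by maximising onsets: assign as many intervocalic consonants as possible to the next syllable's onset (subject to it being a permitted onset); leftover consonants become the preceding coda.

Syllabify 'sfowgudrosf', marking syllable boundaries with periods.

Nuclei (vowels): o, u, o → 3 syllables.
/o…u/ gap (V1→V2): cluster /wg/ — the longest permitted-onset suffix is /g/; onset = /g/, preceding coda = /w/.
/u…o/ gap (V2→V3): /dr/ — entire cluster is a permitted onset → onset /dr/, coda ∅.

sfow.gu.drosf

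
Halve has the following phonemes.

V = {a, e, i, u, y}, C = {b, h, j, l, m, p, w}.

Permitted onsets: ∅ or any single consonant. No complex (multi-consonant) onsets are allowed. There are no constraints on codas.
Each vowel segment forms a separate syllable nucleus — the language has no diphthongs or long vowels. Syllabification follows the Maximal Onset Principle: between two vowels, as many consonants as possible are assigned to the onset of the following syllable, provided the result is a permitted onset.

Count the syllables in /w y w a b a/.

The vowels are y, a, a — 3 nuclei, so 3 syllables.

3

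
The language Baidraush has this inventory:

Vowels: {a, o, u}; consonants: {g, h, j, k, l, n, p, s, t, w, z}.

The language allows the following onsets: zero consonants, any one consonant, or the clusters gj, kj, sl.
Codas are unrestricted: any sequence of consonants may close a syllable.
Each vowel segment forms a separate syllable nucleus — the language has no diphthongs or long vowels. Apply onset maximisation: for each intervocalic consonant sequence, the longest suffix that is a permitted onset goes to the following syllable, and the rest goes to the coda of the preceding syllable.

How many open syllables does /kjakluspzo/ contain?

1

Nuclei (vowels): a, u, o → 3 syllables.
V1 /a/ – V2 /u/: /kl/ — longest licit onset from the right is /l/, leaving /k/ as coda.
V2 /u/ – V3 /o/: /spz/; trying suffixes from longest down, /z/ is the first permitted one, so coda /sp/ | onset /z/.
Result: kjak.lusp.zo.
Classifying each syllable: /kjak/ (closed), /lusp/ (closed), /zo/ (open).
Open syllables: 1.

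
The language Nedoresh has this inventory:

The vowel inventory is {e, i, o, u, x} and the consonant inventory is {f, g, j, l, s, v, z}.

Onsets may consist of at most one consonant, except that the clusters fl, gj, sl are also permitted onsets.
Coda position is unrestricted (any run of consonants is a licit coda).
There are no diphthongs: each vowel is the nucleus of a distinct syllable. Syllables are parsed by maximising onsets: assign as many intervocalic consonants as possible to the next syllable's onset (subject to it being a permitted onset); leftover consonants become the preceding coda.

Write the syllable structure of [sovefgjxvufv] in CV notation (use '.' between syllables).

CV.CVC.CCV.CVCC

The vowels are o, e, x, u — 4 nuclei, so 4 syllables.
Between /o/ (V1) and /e/ (V2): just /v/ — single C goes to the following onset.
Between /e/ (V2) and /x/ (V3): cluster /fgj/ — the longest permitted-onset suffix is /gj/; onset = /gj/, preceding coda = /f/.
Between /x/ (V3) and /u/ (V4): /v/ → onset of the next syllable (single consonants are always licit onsets).
Result: so.vef.gjx.vufv.
Mapping each syllable to C/V: /so/ → CV, /vef/ → CVC, /gjx/ → CCV, /vufv/ → CVCC.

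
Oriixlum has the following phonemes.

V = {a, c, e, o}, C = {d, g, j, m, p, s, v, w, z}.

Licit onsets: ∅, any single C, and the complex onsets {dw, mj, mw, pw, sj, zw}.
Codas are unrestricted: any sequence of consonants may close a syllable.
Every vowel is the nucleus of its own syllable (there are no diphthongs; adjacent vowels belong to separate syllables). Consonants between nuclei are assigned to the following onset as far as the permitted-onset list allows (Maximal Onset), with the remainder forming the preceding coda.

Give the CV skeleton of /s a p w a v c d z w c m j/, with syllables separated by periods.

Vowels present: a, a, c, c; each is a nucleus, giving 4 syllables.
/a…a/ gap (V1→V2): /pw/ — entire cluster is a permitted onset → onset /pw/, coda ∅.
/a…c/ gap (V2→V3): just /v/ — single C goes to the following onset.
/c…c/ gap (V3→V4): cluster /dzw/ — the longest permitted-onset suffix is /zw/; onset = /zw/, preceding coda = /d/.
So the parse is sa.pwa.vcd.zwcmj.
Mapping each syllable to C/V: /sa/ → CV, /pwa/ → CCV, /vcd/ → CVC, /zwcmj/ → CCVCC.

CV.CCV.CVC.CCVCC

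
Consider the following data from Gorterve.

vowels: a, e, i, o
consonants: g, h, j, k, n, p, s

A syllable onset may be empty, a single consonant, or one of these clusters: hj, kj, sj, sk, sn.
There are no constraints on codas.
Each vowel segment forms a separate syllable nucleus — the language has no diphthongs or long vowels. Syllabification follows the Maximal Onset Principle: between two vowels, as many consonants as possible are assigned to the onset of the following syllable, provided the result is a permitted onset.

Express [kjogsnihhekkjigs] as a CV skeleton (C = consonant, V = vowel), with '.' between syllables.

CCVC.CCVC.CVC.CCVCC

The vowels are o, i, e, i — 4 nuclei, so 4 syllables.
V1 /o/ – V2 /i/: /gsn/ — longest licit onset from the right is /sn/, leaving /g/ as coda.
V2 /i/ – V3 /e/: /hh/ splits as /h/ + /h/ (/h/ is the longest suffix that is a licit onset).
V3 /e/ – V4 /i/: /kkj/ splits as /k/ + /kj/ (/kj/ is the longest suffix that is a licit onset).
So the parse is kjog.snih.hek.kjigs.
Mapping each syllable to C/V: /kjog/ → CCVC, /snih/ → CCVC, /hek/ → CVC, /kjigs/ → CCVCC.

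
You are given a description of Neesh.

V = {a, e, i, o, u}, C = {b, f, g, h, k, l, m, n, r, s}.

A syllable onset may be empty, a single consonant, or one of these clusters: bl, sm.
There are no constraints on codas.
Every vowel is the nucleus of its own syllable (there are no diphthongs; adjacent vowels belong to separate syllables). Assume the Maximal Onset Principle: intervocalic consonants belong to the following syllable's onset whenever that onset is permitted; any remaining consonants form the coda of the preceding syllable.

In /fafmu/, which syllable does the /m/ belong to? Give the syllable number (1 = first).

Nuclei (vowels): a, u → 2 syllables.
Between /a/ (V1) and /u/ (V2): /fm/ — longest licit onset from the right is /m/, leaving /f/ as coda.
So the parse is faf.mu.
The /m/ is in the onset of syllable 2 (/mu/).

2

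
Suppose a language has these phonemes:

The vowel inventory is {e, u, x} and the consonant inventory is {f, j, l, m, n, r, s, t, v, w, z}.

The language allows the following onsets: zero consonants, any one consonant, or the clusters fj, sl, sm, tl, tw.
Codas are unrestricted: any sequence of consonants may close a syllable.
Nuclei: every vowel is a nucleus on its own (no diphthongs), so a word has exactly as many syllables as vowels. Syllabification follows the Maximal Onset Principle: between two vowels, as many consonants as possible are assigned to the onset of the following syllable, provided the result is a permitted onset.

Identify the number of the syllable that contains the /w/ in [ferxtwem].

The vowels are e, x, e — 3 nuclei, so 3 syllables.
Between /e/ (V1) and /x/ (V2): /r/ is a single consonant, so it becomes the next onset.
Between /x/ (V2) and /e/ (V3): cluster /tw/ — /tw/ is itself a permitted onset, so the whole cluster goes right; preceding coda = ∅.
So the parse is fe.rx.twem.
The /w/ is in the onset of syllable 3 (/twem/).

3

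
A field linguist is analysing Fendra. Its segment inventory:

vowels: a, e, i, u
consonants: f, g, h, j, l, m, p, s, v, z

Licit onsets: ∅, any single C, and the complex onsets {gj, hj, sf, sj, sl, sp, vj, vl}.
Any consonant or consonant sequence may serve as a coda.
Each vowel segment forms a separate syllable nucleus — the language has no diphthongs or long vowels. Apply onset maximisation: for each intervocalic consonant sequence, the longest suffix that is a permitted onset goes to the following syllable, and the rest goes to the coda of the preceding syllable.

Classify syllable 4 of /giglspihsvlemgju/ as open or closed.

open

Vowels present: i, i, e, u; each is a nucleus, giving 4 syllables.
V1 /i/ – V2 /i/: cluster /glsp/ — the longest permitted-onset suffix is /sp/; onset = /sp/, preceding coda = /gl/.
V2 /i/ – V3 /e/: /hsvl/ — longest licit onset from the right is /vl/, leaving /hs/ as coda.
V3 /e/ – V4 /u/: /mgj/ splits as /m/ + /gj/ (/gj/ is the longest suffix that is a licit onset).
So the parse is gigl.spihs.vlem.gju.
Syllable 4 is /gju/; it ends in its nucleus with no coda, so it is open.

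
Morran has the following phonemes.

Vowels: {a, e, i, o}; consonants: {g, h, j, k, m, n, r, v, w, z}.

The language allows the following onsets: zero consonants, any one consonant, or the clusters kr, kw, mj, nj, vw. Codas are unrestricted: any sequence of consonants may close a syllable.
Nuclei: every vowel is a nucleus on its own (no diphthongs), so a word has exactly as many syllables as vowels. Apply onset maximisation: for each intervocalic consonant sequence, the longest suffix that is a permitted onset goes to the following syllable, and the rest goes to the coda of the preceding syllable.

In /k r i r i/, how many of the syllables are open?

Nuclei (vowels): i, i → 2 syllables.
/i…i/ gap (V1→V2): /r/ → onset of the next syllable (single consonants are always licit onsets).
So the parse is kri.ri.
Classifying each syllable: /kri/ (open), /ri/ (open).
Open syllables: 2.

2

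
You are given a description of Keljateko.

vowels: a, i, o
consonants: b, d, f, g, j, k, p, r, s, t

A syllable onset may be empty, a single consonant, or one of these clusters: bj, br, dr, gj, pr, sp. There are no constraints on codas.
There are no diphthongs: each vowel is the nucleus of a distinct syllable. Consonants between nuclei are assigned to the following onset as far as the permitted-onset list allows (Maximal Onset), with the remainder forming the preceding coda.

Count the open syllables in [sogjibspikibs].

2

Vowels present: o, i, i, i; each is a nucleus, giving 4 syllables.
/o…i/ gap (V1→V2): /gj/ is a licit onset in full, so it all attaches to the next syllable.
/i…i/ gap (V2→V3): /bsp/ — longest licit onset from the right is /sp/, leaving /b/ as coda.
/i…i/ gap (V3→V4): /k/ → onset of the next syllable (single consonants are always licit onsets).
Syllabification: so.gjib.spi.kibs.
Classifying each syllable: /so/ (open), /gjib/ (closed), /spi/ (open), /kibs/ (closed).
Open syllables: 2.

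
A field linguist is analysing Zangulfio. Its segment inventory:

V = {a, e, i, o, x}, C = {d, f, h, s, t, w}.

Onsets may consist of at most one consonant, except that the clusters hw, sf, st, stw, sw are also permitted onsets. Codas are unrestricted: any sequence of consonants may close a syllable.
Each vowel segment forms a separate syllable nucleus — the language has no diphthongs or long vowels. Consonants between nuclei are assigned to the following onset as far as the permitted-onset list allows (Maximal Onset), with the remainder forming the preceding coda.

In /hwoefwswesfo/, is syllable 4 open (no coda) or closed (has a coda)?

Nuclei (vowels): o, e, e, o → 4 syllables.
σ1/σ2 boundary: no consonants, so the boundary falls immediately after /o/.
σ2/σ3 boundary: cluster /fwsw/ — the longest permitted-onset suffix is /sw/; onset = /sw/, preceding coda = /fw/.
σ3/σ4 boundary: cluster /sf/ — /sf/ is itself a permitted onset, so the whole cluster goes right; preceding coda = ∅.
Result: hwo.efw.swe.sfo.
Syllable 4 is /sfo/; it ends in its nucleus with no coda, so it is open.

open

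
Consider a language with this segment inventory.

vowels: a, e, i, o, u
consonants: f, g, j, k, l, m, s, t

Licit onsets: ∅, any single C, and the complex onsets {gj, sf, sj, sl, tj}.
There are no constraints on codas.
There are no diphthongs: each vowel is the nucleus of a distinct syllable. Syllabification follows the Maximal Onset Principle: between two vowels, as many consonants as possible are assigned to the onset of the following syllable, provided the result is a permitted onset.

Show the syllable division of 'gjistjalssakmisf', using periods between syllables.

gjis.tjals.sak.misf

Nuclei (vowels): i, a, a, i → 4 syllables.
Between /i/ (V1) and /a/ (V2): /stj/; trying suffixes from longest down, /tj/ is the first permitted one, so coda /s/ | onset /tj/.
Between /a/ (V2) and /a/ (V3): /lss/; trying suffixes from longest down, /s/ is the first permitted one, so coda /ls/ | onset /s/.
Between /a/ (V3) and /i/ (V4): /km/ splits as /k/ + /m/ (/m/ is the longest suffix that is a licit onset).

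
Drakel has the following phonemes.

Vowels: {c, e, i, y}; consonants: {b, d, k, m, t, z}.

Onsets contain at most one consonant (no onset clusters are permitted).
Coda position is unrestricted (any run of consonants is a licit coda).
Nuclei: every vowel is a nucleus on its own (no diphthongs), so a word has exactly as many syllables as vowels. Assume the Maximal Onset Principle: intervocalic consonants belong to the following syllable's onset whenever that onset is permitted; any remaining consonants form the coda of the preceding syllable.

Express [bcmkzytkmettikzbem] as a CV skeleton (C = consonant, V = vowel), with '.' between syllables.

Nuclei (vowels): c, y, e, i, e → 5 syllables.
Between /c/ (V1) and /y/ (V2): /mkz/; trying suffixes from longest down, /z/ is the first permitted one, so coda /mk/ | onset /z/.
Between /y/ (V2) and /e/ (V3): /tkm/ splits as /tk/ + /m/ (/m/ is the longest suffix that is a licit onset).
Between /e/ (V3) and /i/ (V4): cluster /tt/ — the longest permitted-onset suffix is /t/; onset = /t/, preceding coda = /t/.
Between /i/ (V4) and /e/ (V5): cluster /kzb/ — the longest permitted-onset suffix is /b/; onset = /b/, preceding coda = /kz/.
Syllabification: bcmk.zytk.met.tikz.bem.
Mapping each syllable to C/V: /bcmk/ → CVCC, /zytk/ → CVCC, /met/ → CVC, /tikz/ → CVCC, /bem/ → CVC.

CVCC.CVCC.CVC.CVCC.CVC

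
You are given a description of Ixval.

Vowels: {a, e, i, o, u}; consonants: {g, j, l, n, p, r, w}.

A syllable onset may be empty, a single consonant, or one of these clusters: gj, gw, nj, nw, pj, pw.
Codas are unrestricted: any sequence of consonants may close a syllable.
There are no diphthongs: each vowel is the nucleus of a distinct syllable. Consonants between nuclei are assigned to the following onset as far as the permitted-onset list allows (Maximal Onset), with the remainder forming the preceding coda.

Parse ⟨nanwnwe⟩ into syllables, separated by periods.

The vowels are a, e — 2 nuclei, so 2 syllables.
/a…e/ gap (V1→V2): /nwnw/; trying suffixes from longest down, /nw/ is the first permitted one, so coda /nw/ | onset /nw/.

nanw.nwe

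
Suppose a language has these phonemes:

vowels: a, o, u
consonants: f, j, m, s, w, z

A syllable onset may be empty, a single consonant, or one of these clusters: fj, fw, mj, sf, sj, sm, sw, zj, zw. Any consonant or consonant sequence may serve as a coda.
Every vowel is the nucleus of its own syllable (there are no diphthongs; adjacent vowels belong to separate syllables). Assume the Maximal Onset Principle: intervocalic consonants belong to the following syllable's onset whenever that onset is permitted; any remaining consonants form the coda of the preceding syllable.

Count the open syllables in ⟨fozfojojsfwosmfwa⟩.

Nuclei (vowels): o, o, o, o, a → 5 syllables.
V1 /o/ – V2 /o/: /zf/ splits as /z/ + /f/ (/f/ is the longest suffix that is a licit onset).
V2 /o/ – V3 /o/: just /j/ — single C goes to the following onset.
V3 /o/ – V4 /o/: cluster /jsfw/ — the longest permitted-onset suffix is /fw/; onset = /fw/, preceding coda = /js/.
V4 /o/ – V5 /a/: /smfw/; trying suffixes from longest down, /fw/ is the first permitted one, so coda /sm/ | onset /fw/.
Syllabification: foz.fo.jojs.fwosm.fwa.
Classifying each syllable: /foz/ (closed), /fo/ (open), /jojs/ (closed), /fwosm/ (closed), /fwa/ (open).
Open syllables: 2.

2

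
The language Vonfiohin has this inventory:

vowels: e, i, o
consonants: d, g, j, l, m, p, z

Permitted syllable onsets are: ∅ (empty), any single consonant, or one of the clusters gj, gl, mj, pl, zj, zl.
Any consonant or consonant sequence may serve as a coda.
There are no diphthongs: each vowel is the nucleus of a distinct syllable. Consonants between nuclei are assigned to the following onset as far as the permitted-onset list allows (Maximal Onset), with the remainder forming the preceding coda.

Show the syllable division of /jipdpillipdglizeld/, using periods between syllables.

jipd.pil.lipd.gli.zeld

The vowels are i, i, i, i, e — 5 nuclei, so 5 syllables.
V1 /i/ – V2 /i/: /pdp/; trying suffixes from longest down, /p/ is the first permitted one, so coda /pd/ | onset /p/.
V2 /i/ – V3 /i/: /ll/ — longest licit onset from the right is /l/, leaving /l/ as coda.
V3 /i/ – V4 /i/: /pdgl/; trying suffixes from longest down, /gl/ is the first permitted one, so coda /pd/ | onset /gl/.
V4 /i/ – V5 /e/: /z/ → onset of the next syllable (single consonants are always licit onsets).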